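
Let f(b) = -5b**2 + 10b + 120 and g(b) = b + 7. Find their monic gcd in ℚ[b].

1

Apply the Euclidean algorithm:
  -5b**2 + 10b + 120 = (-5b + 45)(b + 7) + (-195)
  b + 7 = (-(1/195)b - 7/195)(-195) + (0)
The last nonzero remainder is the constant -195, so the polynomials are coprime and gcd = 1.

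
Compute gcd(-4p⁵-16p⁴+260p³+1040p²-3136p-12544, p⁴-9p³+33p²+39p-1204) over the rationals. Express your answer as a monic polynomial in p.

p²-3p-28

Euclidean algorithm in ℚ[p]:
  -4p⁵-16p⁴+260p³+1040p²-3136p-12544 = (-4p-52)(p⁴-9p³+33p²+39p-1204) + (-76p³+2912p²-5924p-75152)
  p⁴-9p³+33p²+39p-1204 = (-(1/76)p-557/1444)(-76p³+2912p²-5924p-75152) + ((389270/361)p²-(1167810/361)p-10899560/361)
  -76p³+2912p²-5924p-75152 = (-(13718/194635)p+484462/194635)((389270/361)p²-(1167810/361)p-10899560/361) + (0)
Last nonzero remainder: (389270/361)p²-(1167810/361)p-10899560/361. Dividing through by 389270/361 gives the monic gcd p²-3p-28.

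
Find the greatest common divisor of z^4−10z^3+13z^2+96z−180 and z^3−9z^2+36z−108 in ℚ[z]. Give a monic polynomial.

Apply the Euclidean algorithm:
  z^4−10z^3+13z^2+96z−180 = (z−1)(z^3−9z^2+36z−108) + (−32z^2+240z−288)
  z^3−9z^2+36z−108 = (−(1/32)z+3/64)(−32z^2+240z−288) + ((63/4)z−189/2)
  −32z^2+240z−288 = (−(128/63)z+64/21)((63/4)z−189/2) + (0)
Last nonzero remainder: (63/4)z−189/2. Dividing through by 63/4 gives the monic gcd z−6.

z−6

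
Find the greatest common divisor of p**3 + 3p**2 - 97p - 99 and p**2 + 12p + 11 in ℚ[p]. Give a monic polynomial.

p**2 + 12p + 11

Euclidean algorithm in ℚ[p]:
  p**3 + 3p**2 - 97p - 99 = (p - 9)(p**2 + 12p + 11) + (0)
The last nonzero remainder p**2 + 12p + 11 is already monic.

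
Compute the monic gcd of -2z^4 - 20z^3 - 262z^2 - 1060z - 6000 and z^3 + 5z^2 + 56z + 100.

By polynomial division,
  -2z^4 - 20z^3 - 262z^2 - 1060z - 6000 = (-2z - 10)(z^3 + 5z^2 + 56z + 100) + (-100z^2 - 300z - 5000)
  z^3 + 5z^2 + 56z + 100 = (-(1/100)z - 1/50)(-100z^2 - 300z - 5000) + (0)
Last nonzero remainder: -100z^2 - 300z - 5000. Dividing through by -100 gives the monic gcd z^2 + 3z + 50.

z^2 + 3z + 50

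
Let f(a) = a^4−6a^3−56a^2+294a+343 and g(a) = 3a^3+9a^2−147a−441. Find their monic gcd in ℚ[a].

a^2−49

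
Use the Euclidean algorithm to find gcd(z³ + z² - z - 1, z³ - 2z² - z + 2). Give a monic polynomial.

z² - 1

Apply the Euclidean algorithm:
  z³ + z² - z - 1 = (z³ - 2z² - z + 2) + (3z² - 3)
  z³ - 2z² - z + 2 = ((1/3)z - 2/3)(3z² - 3) + (0)
Last nonzero remainder: 3z² - 3. Dividing through by 3 gives the monic gcd z² - 1.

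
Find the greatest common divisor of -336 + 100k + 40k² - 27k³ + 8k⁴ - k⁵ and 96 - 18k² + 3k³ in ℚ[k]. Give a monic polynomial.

-8 - 2k + k²

Euclidean algorithm in ℚ[k]:
  -k⁵ + 8k⁴ - 27k³ + 40k² + 100k - 336 = (-(1/3)k² + (2/3)k - 5)(3k³ - 18k² + 96) + (-18k² + 36k + 144)
  3k³ - 18k² + 96 = (-(1/6)k + 2/3)(-18k² + 36k + 144) + (0)
Last nonzero remainder: -18k² + 36k + 144. Dividing through by -18 gives the monic gcd k² - 2k - 8.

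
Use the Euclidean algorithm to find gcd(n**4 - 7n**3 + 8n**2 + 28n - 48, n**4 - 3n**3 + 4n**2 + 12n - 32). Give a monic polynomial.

Repeated division with remainder:
  n**4 - 7n**3 + 8n**2 + 28n - 48 = (n**4 - 3n**3 + 4n**2 + 12n - 32) + (-4n**3 + 4n**2 + 16n - 16)
  n**4 - 3n**3 + 4n**2 + 12n - 32 = (-(1/4)n + 1/2)(-4n**3 + 4n**2 + 16n - 16) + (6n**2 - 24)
  -4n**3 + 4n**2 + 16n - 16 = (-(2/3)n + 2/3)(6n**2 - 24) + (0)
Last nonzero remainder: 6n**2 - 24. Dividing through by 6 gives the monic gcd n**2 - 4.

n**2 - 4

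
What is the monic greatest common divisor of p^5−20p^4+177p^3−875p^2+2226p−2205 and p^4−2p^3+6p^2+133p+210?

p^2−7p+35

Apply the Euclidean algorithm:
  p^5−20p^4+177p^3−875p^2+2226p−2205 = (p−18)(p^4−2p^3+6p^2+133p+210) + (135p^3−900p^2+4410p+1575)
  p^4−2p^3+6p^2+133p+210 = ((1/135)p+14/405)(135p^3−900p^2+4410p+1575) + ((40/9)p^2−(280/9)p+1400/9)
  135p^3−900p^2+4410p+1575 = ((243/8)p+81/8)((40/9)p^2−(280/9)p+1400/9) + (0)
Last nonzero remainder: (40/9)p^2−(280/9)p+1400/9. Dividing through by 40/9 gives the monic gcd p^2−7p+35.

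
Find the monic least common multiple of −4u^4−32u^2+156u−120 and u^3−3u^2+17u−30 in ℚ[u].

u^6−u^5+23u^4−47u^3+189u^2−615u+450

Euclidean algorithm in ℚ[u]:
  −4u^4−32u^2+156u−120 = (−4u−12)(u^3−3u^2+17u−30) + (240u−480)
  u^3−3u^2+17u−30 = ((1/240)u^2−(1/240)u+1/16)(240u−480) + (0)
Last nonzero remainder: 240u−480. Dividing through by 240 gives the monic gcd u−2.
Then lcm(f, g) = f·g / gcd(f, g); expanding and making the result monic gives the answer.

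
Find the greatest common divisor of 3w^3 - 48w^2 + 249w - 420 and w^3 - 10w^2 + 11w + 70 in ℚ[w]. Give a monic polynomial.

w^2 - 12w + 35

Apply the Euclidean algorithm:
  3w^3 - 48w^2 + 249w - 420 = (3)(w^3 - 10w^2 + 11w + 70) + (-18w^2 + 216w - 630)
  w^3 - 10w^2 + 11w + 70 = (-(1/18)w - 1/9)(-18w^2 + 216w - 630) + (0)
Last nonzero remainder: -18w^2 + 216w - 630. Dividing through by -18 gives the monic gcd w^2 - 12w + 35.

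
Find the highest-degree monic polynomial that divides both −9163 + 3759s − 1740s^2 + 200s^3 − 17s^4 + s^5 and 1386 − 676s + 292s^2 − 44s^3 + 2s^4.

Apply the Euclidean algorithm:
  s^5 − 17s^4 + 200s^3 − 1740s^2 + 3759s − 9163 = ((1/2)s + 5/2)(2s^4 − 44s^3 + 292s^2 − 676s + 1386) + (164s^3 − 2132s^2 + 4756s − 12628)
  2s^4 − 44s^3 + 292s^2 − 676s + 1386 = ((1/82)s − 9/82)(164s^3 − 2132s^2 + 4756s − 12628) + (0)
Last nonzero remainder: 164s^3 − 2132s^2 + 4756s − 12628. Dividing through by 164 gives the monic gcd s^3 − 13s^2 + 29s − 77.

−77 + 29s − 13s^2 + s^3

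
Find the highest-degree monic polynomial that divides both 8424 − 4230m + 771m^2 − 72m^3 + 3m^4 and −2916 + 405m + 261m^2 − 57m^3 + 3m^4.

Apply the Euclidean algorithm:
  3m^4 − 72m^3 + 771m^2 − 4230m + 8424 = (3m^4 − 57m^3 + 261m^2 + 405m − 2916) + (−15m^3 + 510m^2 − 4635m + 11340)
  3m^4 − 57m^3 + 261m^2 + 405m − 2916 = (−(1/5)m − 3)(−15m^3 + 510m^2 − 4635m + 11340) + (864m^2 − 11232m + 31104)
  −15m^3 + 510m^2 − 4635m + 11340 = (−(5/288)m + 35/96)(864m^2 − 11232m + 31104) + (0)
Last nonzero remainder: 864m^2 − 11232m + 31104. Dividing through by 864 gives the monic gcd m^2 − 13m + 36.

36 − 13m + m^2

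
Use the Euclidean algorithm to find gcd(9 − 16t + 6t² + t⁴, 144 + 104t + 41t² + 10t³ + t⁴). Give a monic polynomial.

Apply the Euclidean algorithm:
  t⁴ + 6t² − 16t + 9 = (t⁴ + 10t³ + 41t² + 104t + 144) + (−10t³ − 35t² − 120t − 135)
  t⁴ + 10t³ + 41t² + 104t + 144 = (−(1/10)t − 13/20)(−10t³ − 35t² − 120t − 135) + ((25/4)t² + (25/2)t + 225/4)
  −10t³ − 35t² − 120t − 135 = (−(8/5)t − 12/5)((25/4)t² + (25/2)t + 225/4) + (0)
Last nonzero remainder: (25/4)t² + (25/2)t + 225/4. Dividing through by 25/4 gives the monic gcd t² + 2t + 9.

9 + 2t + t²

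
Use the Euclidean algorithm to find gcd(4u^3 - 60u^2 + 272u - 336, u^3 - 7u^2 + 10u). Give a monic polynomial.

u - 2

Repeated division with remainder:
  4u^3 - 60u^2 + 272u - 336 = (4)(u^3 - 7u^2 + 10u) + (-32u^2 + 232u - 336)
  u^3 - 7u^2 + 10u = (-(1/32)u - 1/128)(-32u^2 + 232u - 336) + ((21/16)u - 21/8)
  -32u^2 + 232u - 336 = (-(512/21)u + 128)((21/16)u - 21/8) + (0)
Last nonzero remainder: (21/16)u - 21/8. Dividing through by 21/16 gives the monic gcd u - 2.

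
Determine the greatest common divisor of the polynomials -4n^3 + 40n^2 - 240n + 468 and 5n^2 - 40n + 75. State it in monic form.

By polynomial division,
  -4n^3 + 40n^2 - 240n + 468 = (-(4/5)n + 8/5)(5n^2 - 40n + 75) + (-116n + 348)
  5n^2 - 40n + 75 = (-(5/116)n + 25/116)(-116n + 348) + (0)
Last nonzero remainder: -116n + 348. Dividing through by -116 gives the monic gcd n - 3.

n - 3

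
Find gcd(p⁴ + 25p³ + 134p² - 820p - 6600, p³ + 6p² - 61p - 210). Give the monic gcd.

Apply the Euclidean algorithm:
  p⁴ + 25p³ + 134p² - 820p - 6600 = (p + 19)(p³ + 6p² - 61p - 210) + (81p² + 549p - 2610)
  p³ + 6p² - 61p - 210 = ((1/81)p - 7/729)(81p² + 549p - 2610) + (-(1904/81)p - 19040/81)
  81p² + 549p - 2610 = (-(6561/1904)p + 21141/1904)(-(1904/81)p - 19040/81) + (0)
Last nonzero remainder: -(1904/81)p - 19040/81. Dividing through by -1904/81 gives the monic gcd p + 10.

p + 10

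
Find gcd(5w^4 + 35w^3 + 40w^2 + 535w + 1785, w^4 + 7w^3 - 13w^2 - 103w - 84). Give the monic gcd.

Repeated division with remainder:
  5w^4 + 35w^3 + 40w^2 + 535w + 1785 = (5)(w^4 + 7w^3 - 13w^2 - 103w - 84) + (105w^2 + 1050w + 2205)
  w^4 + 7w^3 - 13w^2 - 103w - 84 = ((1/105)w^2 - (1/35)w - 4/105)(105w^2 + 1050w + 2205) + (0)
Last nonzero remainder: 105w^2 + 1050w + 2205. Dividing through by 105 gives the monic gcd w^2 + 10w + 21.

w^2 + 10w + 21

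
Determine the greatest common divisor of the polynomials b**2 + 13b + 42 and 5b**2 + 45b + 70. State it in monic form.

b + 7

Repeated division with remainder:
  b**2 + 13b + 42 = (1/5)(5b**2 + 45b + 70) + (4b + 28)
  5b**2 + 45b + 70 = ((5/4)b + 5/2)(4b + 28) + (0)
Last nonzero remainder: 4b + 28. Dividing through by 4 gives the monic gcd b + 7.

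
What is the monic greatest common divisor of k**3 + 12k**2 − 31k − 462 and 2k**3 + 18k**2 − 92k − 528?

k**2 + 5k − 66

Apply the Euclidean algorithm:
  k**3 + 12k**2 − 31k − 462 = (1/2)(2k**3 + 18k**2 − 92k − 528) + (3k**2 + 15k − 198)
  2k**3 + 18k**2 − 92k − 528 = ((2/3)k + 8/3)(3k**2 + 15k − 198) + (0)
Last nonzero remainder: 3k**2 + 15k − 198. Dividing through by 3 gives the monic gcd k**2 + 5k − 66.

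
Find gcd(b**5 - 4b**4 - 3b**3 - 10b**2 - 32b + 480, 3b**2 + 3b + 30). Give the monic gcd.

Euclidean algorithm in ℚ[b]:
  b**5 - 4b**4 - 3b**3 - 10b**2 - 32b + 480 = ((1/3)b**3 - (5/3)b**2 - (8/3)b + 16)(3b**2 + 3b + 30) + (0)
Last nonzero remainder: 3b**2 + 3b + 30. Dividing through by 3 gives the monic gcd b**2 + b + 10.

b**2 + b + 10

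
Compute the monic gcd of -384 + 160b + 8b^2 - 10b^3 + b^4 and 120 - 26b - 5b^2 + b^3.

Apply the Euclidean algorithm:
  b^4 - 10b^3 + 8b^2 + 160b - 384 = (b - 5)(b^3 - 5b^2 - 26b + 120) + (9b^2 - 90b + 216)
  b^3 - 5b^2 - 26b + 120 = ((1/9)b + 5/9)(9b^2 - 90b + 216) + (0)
Last nonzero remainder: 9b^2 - 90b + 216. Dividing through by 9 gives the monic gcd b^2 - 10b + 24.

24 - 10b + b^2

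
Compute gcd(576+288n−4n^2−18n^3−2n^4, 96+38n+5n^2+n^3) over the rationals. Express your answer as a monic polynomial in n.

By polynomial division,
  −2n^4−18n^3−4n^2+288n+576 = (−2n−8)(n^3+5n^2+38n+96) + (112n^2+784n+1344)
  n^3+5n^2+38n+96 = ((1/112)n−1/56)(112n^2+784n+1344) + (40n+120)
  112n^2+784n+1344 = ((14/5)n+56/5)(40n+120) + (0)
Last nonzero remainder: 40n+120. Dividing through by 40 gives the monic gcd n+3.

3+n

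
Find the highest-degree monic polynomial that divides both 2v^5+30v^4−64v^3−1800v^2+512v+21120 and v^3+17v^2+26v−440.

v^3+17v^2+26v−440

Apply the Euclidean algorithm:
  2v^5+30v^4−64v^3−1800v^2+512v+21120 = (2v^2−4v−48)(v^3+17v^2+26v−440) + (0)
The last nonzero remainder v^3+17v^2+26v−440 is already monic.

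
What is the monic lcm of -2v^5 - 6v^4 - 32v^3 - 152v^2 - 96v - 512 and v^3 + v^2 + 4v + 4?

By polynomial division,
  -2v^5 - 6v^4 - 32v^3 - 152v^2 - 96v - 512 = (-2v^2 - 4v - 20)(v^3 + v^2 + 4v + 4) + (-108v^2 - 432)
  v^3 + v^2 + 4v + 4 = (-(1/108)v - 1/108)(-108v^2 - 432) + (0)
Last nonzero remainder: -108v^2 - 432. Dividing through by -108 gives the monic gcd v^2 + 4.
Then lcm(f, g) = f·g / gcd(f, g); expanding and making the result monic gives the answer.

v^6 + 4v^5 + 19v^4 + 92v^3 + 124v^2 + 304v + 256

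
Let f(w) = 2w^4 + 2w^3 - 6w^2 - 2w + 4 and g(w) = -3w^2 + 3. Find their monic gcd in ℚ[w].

w^2 - 1

Repeated division with remainder:
  2w^4 + 2w^3 - 6w^2 - 2w + 4 = (-(2/3)w^2 - (2/3)w + 4/3)(-3w^2 + 3) + (0)
Last nonzero remainder: -3w^2 + 3. Dividing through by -3 gives the monic gcd w^2 - 1.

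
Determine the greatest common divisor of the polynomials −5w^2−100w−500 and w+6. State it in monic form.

1

Apply the Euclidean algorithm:
  −5w^2−100w−500 = (−5w−70)(w+6) + (−80)
  w+6 = (−(1/80)w−3/40)(−80) + (0)
The last nonzero remainder is the constant −80, so the polynomials are coprime and gcd = 1.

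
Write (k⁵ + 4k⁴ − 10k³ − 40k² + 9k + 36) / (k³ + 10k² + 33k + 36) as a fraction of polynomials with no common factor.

Repeated division with remainder:
  k⁵ + 4k⁴ − 10k³ − 40k² + 9k + 36 = (k² − 6k + 17)(k³ + 10k² + 33k + 36) + (−48k² − 336k − 576)
  k³ + 10k² + 33k + 36 = (−(1/48)k − 1/16)(−48k² − 336k − 576) + (0)
Last nonzero remainder: −48k² − 336k − 576. Dividing through by −48 gives the monic gcd k² + 7k + 12.
Cancel k² + 7k + 12 from numerator and denominator to get the reduced form.

(k³ − 3k² − k + 3)/(k + 3)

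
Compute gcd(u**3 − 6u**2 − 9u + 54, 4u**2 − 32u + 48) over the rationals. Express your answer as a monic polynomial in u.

u − 6

By polynomial division,
  u**3 − 6u**2 − 9u + 54 = ((1/4)u + 1/2)(4u**2 − 32u + 48) + (−5u + 30)
  4u**2 − 32u + 48 = (−(4/5)u + 8/5)(−5u + 30) + (0)
Last nonzero remainder: −5u + 30. Dividing through by −5 gives the monic gcd u − 6.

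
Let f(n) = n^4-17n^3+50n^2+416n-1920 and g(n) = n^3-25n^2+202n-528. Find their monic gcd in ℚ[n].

n^2-14n+48

Repeated division with remainder:
  n^4-17n^3+50n^2+416n-1920 = (n+8)(n^3-25n^2+202n-528) + (48n^2-672n+2304)
  n^3-25n^2+202n-528 = ((1/48)n-11/48)(48n^2-672n+2304) + (0)
Last nonzero remainder: 48n^2-672n+2304. Dividing through by 48 gives the monic gcd n^2-14n+48.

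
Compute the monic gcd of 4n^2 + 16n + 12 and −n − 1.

By polynomial division,
  4n^2 + 16n + 12 = (−4n − 12)(−n − 1) + (0)
Last nonzero remainder: −n − 1. Dividing through by −1 gives the monic gcd n + 1.

n + 1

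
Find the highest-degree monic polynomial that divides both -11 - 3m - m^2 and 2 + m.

1

Euclidean algorithm in ℚ[m]:
  -m^2 - 3m - 11 = (-m - 1)(m + 2) + (-9)
  m + 2 = (-(1/9)m - 2/9)(-9) + (0)
The last nonzero remainder is the constant -9, so the polynomials are coprime and gcd = 1.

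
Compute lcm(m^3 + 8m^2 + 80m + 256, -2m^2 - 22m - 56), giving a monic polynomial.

m^4 + 15m^3 + 136m^2 + 816m + 1792

Apply the Euclidean algorithm:
  m^3 + 8m^2 + 80m + 256 = (-(1/2)m + 3/2)(-2m^2 - 22m - 56) + (85m + 340)
  -2m^2 - 22m - 56 = (-(2/85)m - 14/85)(85m + 340) + (0)
Last nonzero remainder: 85m + 340. Dividing through by 85 gives the monic gcd m + 4.
Then lcm(f, g) = f·g / gcd(f, g); expanding and making the result monic gives the answer.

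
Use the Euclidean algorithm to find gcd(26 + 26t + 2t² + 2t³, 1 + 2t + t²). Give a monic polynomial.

Apply the Euclidean algorithm:
  2t³ + 2t² + 26t + 26 = (2t - 2)(t² + 2t + 1) + (28t + 28)
  t² + 2t + 1 = ((1/28)t + 1/28)(28t + 28) + (0)
Last nonzero remainder: 28t + 28. Dividing through by 28 gives the monic gcd t + 1.

1 + t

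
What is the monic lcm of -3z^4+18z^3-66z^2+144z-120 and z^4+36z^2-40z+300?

Apply the Euclidean algorithm:
  -3z^4+18z^3-66z^2+144z-120 = (-3)(z^4+36z^2-40z+300) + (18z^3+42z^2+24z+780)
  z^4+36z^2-40z+300 = ((1/18)z-7/54)(18z^3+42z^2+24z+780) + ((361/9)z^2-(722/9)z+3610/9)
  18z^3+42z^2+24z+780 = ((162/361)z+702/361)((361/9)z^2-(722/9)z+3610/9) + (0)
Last nonzero remainder: (361/9)z^2-(722/9)z+3610/9. Dividing through by 361/9 gives the monic gcd z^2-2z+10.
Then lcm(f, g) = f·g / gcd(f, g); expanding and making the result monic gives the answer.

z^6-4z^5+40z^4-184z^3+604z^2-1360z+1200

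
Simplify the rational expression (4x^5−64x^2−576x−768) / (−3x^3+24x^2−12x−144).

Euclidean algorithm in ℚ[x]:
  4x^5−64x^2−576x−768 = (−(4/3)x^2−(32/3)x−80)(−3x^3+24x^2−12x−144) + (1536x^2−3072x−12288)
  −3x^3+24x^2−12x−144 = (−(1/512)x+3/256)(1536x^2−3072x−12288) + (0)
Last nonzero remainder: 1536x^2−3072x−12288. Dividing through by 1536 gives the monic gcd x^2−2x−8.
Cancel x^2−2x−8 from numerator and denominator to get the reduced form.

(−4x^3−8x^2−48x−96)/(3x−18)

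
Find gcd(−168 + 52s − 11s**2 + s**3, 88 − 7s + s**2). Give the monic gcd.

1

By polynomial division,
  s**3 − 11s**2 + 52s − 168 = (s − 4)(s**2 − 7s + 88) + (−64s + 184)
  s**2 − 7s + 88 = (−(1/64)s + 33/512)(−64s + 184) + (4873/64)
  −64s + 184 = (−(4096/4873)s + 11776/4873)(4873/64) + (0)
The last nonzero remainder is the constant 4873/64, so the polynomials are coprime and gcd = 1.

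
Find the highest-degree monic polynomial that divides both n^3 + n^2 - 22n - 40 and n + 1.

1

Euclidean algorithm in ℚ[n]:
  n^3 + n^2 - 22n - 40 = (n^2 - 22)(n + 1) + (-18)
  n + 1 = (-(1/18)n - 1/18)(-18) + (0)
The last nonzero remainder is the constant -18, so the polynomials are coprime and gcd = 1.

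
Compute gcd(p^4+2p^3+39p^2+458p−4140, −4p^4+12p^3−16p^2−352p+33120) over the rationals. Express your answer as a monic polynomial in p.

p^3+7p^2+74p+828

Euclidean algorithm in ℚ[p]:
  p^4+2p^3+39p^2+458p−4140 = (−1/4)(−4p^4+12p^3−16p^2−352p+33120) + (5p^3+35p^2+370p+4140)
  −4p^4+12p^3−16p^2−352p+33120 = (−(4/5)p+8)(5p^3+35p^2+370p+4140) + (0)
Last nonzero remainder: 5p^3+35p^2+370p+4140. Dividing through by 5 gives the monic gcd p^3+7p^2+74p+828.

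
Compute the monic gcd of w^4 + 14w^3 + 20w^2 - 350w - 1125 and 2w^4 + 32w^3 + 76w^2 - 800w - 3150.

w^3 + 9w^2 - 25w - 225

Apply the Euclidean algorithm:
  w^4 + 14w^3 + 20w^2 - 350w - 1125 = (1/2)(2w^4 + 32w^3 + 76w^2 - 800w - 3150) + (-2w^3 - 18w^2 + 50w + 450)
  2w^4 + 32w^3 + 76w^2 - 800w - 3150 = (-w - 7)(-2w^3 - 18w^2 + 50w + 450) + (0)
Last nonzero remainder: -2w^3 - 18w^2 + 50w + 450. Dividing through by -2 gives the monic gcd w^3 + 9w^2 - 25w - 225.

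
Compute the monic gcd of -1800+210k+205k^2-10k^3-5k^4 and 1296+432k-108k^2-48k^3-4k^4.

-18+3k+k^2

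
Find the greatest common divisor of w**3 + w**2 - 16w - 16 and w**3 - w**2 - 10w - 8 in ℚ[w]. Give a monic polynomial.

By polynomial division,
  w**3 + w**2 - 16w - 16 = (w**3 - w**2 - 10w - 8) + (2w**2 - 6w - 8)
  w**3 - w**2 - 10w - 8 = ((1/2)w + 1)(2w**2 - 6w - 8) + (0)
Last nonzero remainder: 2w**2 - 6w - 8. Dividing through by 2 gives the monic gcd w**2 - 3w - 4.

w**2 - 3w - 4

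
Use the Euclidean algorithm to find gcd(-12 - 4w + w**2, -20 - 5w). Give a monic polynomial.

Repeated division with remainder:
  w**2 - 4w - 12 = (-(1/5)w + 8/5)(-5w - 20) + (20)
  -5w - 20 = (-(1/4)w - 1)(20) + (0)
The last nonzero remainder is the constant 20, so the polynomials are coprime and gcd = 1.

1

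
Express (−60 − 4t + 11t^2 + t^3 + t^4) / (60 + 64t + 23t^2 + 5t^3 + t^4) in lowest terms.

(−2 + t)/(2 + t)

Euclidean algorithm in ℚ[t]:
  t^4 + t^3 + 11t^2 − 4t − 60 = (t^4 + 5t^3 + 23t^2 + 64t + 60) + (−4t^3 − 12t^2 − 68t − 120)
  t^4 + 5t^3 + 23t^2 + 64t + 60 = (−(1/4)t − 1/2)(−4t^3 − 12t^2 − 68t − 120) + (0)
Last nonzero remainder: −4t^3 − 12t^2 − 68t − 120. Dividing through by −4 gives the monic gcd t^3 + 3t^2 + 17t + 30.
Cancel t^3 + 3t^2 + 17t + 30 from numerator and denominator to get the reduced form.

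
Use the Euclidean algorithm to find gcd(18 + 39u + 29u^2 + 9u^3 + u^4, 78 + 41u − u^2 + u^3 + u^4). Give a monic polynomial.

6 + 5u + u^2

Euclidean algorithm in ℚ[u]:
  u^4 + 9u^3 + 29u^2 + 39u + 18 = (u^4 + u^3 − u^2 + 41u + 78) + (8u^3 + 30u^2 − 2u − 60)
  u^4 + u^3 − u^2 + 41u + 78 = ((1/8)u − 11/32)(8u^3 + 30u^2 − 2u − 60) + ((153/16)u^2 + (765/16)u + 459/8)
  8u^3 + 30u^2 − 2u − 60 = ((128/153)u − 160/153)((153/16)u^2 + (765/16)u + 459/8) + (0)
Last nonzero remainder: (153/16)u^2 + (765/16)u + 459/8. Dividing through by 153/16 gives the monic gcd u^2 + 5u + 6.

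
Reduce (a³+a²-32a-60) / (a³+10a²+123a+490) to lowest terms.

(a²-4a-12)/(a²+5a+98)

Repeated division with remainder:
  a³+a²-32a-60 = (a³+10a²+123a+490) + (-9a²-155a-550)
  a³+10a²+123a+490 = (-(1/9)a+65/81)(-9a²-155a-550) + ((15088/81)a+75440/81)
  -9a²-155a-550 = (-(729/15088)a-4455/7544)((15088/81)a+75440/81) + (0)
Last nonzero remainder: (15088/81)a+75440/81. Dividing through by 15088/81 gives the monic gcd a+5.
Cancel a+5 from numerator and denominator to get the reduced form.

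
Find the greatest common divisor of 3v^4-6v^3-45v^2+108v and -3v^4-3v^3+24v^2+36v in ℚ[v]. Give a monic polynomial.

v^2-3v

Euclidean algorithm in ℚ[v]:
  3v^4-6v^3-45v^2+108v = (-1)(-3v^4-3v^3+24v^2+36v) + (-9v^3-21v^2+144v)
  -3v^4-3v^3+24v^2+36v = ((1/3)v-4/9)(-9v^3-21v^2+144v) + (-(100/3)v^2+100v)
  -9v^3-21v^2+144v = ((27/100)v+36/25)(-(100/3)v^2+100v) + (0)
Last nonzero remainder: -(100/3)v^2+100v. Dividing through by -100/3 gives the monic gcd v^2-3v.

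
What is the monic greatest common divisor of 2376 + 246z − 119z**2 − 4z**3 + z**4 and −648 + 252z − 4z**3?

By polynomial division,
  z**4 − 4z**3 − 119z**2 + 246z + 2376 = (−(1/4)z + 1)(−4z**3 + 252z − 648) + (−56z**2 − 168z + 3024)
  −4z**3 + 252z − 648 = ((1/14)z − 3/14)(−56z**2 − 168z + 3024) + (0)
Last nonzero remainder: −56z**2 − 168z + 3024. Dividing through by −56 gives the monic gcd z**2 + 3z − 54.

−54 + 3z + z**2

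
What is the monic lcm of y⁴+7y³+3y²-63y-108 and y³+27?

y⁶+4y⁵-9y⁴-9y³+108y²-243y-972

Euclidean algorithm in ℚ[y]:
  y⁴+7y³+3y²-63y-108 = (y+7)(y³+27) + (3y²-90y-297)
  y³+27 = ((1/3)y+10)(3y²-90y-297) + (999y+2997)
  3y²-90y-297 = ((1/333)y-11/111)(999y+2997) + (0)
Last nonzero remainder: 999y+2997. Dividing through by 999 gives the monic gcd y+3.
Then lcm(f, g) = f·g / gcd(f, g); expanding and making the result monic gives the answer.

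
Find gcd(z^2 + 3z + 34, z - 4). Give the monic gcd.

1

Repeated division with remainder:
  z^2 + 3z + 34 = (z + 7)(z - 4) + (62)
  z - 4 = ((1/62)z - 2/31)(62) + (0)
The last nonzero remainder is the constant 62, so the polynomials are coprime and gcd = 1.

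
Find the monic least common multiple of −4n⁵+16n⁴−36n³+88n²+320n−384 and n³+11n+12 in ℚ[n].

Apply the Euclidean algorithm:
  −4n⁵+16n⁴−36n³+88n²+320n−384 = (−4n²+16n+8)(n³+11n+12) + (−40n²+40n−480)
  n³+11n+12 = (−(1/40)n−1/40)(−40n²+40n−480) + (0)
Last nonzero remainder: −40n²+40n−480. Dividing through by −40 gives the monic gcd n²−n+12.
Then lcm(f, g) = f·g / gcd(f, g); expanding and making the result monic gives the answer.

n⁶−3n⁵+5n⁴−13n³−102n²+16n+96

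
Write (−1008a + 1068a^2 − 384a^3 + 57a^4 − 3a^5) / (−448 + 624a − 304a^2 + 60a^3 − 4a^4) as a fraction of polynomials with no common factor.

(−18a + 3a^2)/(−8 + 4a)

Euclidean algorithm in ℚ[a]:
  −3a^5 + 57a^4 − 384a^3 + 1068a^2 − 1008a = ((3/4)a − 3)(−4a^4 + 60a^3 − 304a^2 + 624a − 448) + (24a^3 − 312a^2 + 1200a − 1344)
  −4a^4 + 60a^3 − 304a^2 + 624a − 448 = (−(1/6)a + 1/3)(24a^3 − 312a^2 + 1200a − 1344) + (0)
Last nonzero remainder: 24a^3 − 312a^2 + 1200a − 1344. Dividing through by 24 gives the monic gcd a^3 − 13a^2 + 50a − 56.
Cancel a^3 − 13a^2 + 50a − 56 from numerator and denominator to get the reduced form.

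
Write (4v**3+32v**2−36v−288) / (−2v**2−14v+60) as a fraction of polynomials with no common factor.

(−2v**2−22v−48)/(v+10)

By polynomial division,
  4v**3+32v**2−36v−288 = (−2v−2)(−2v**2−14v+60) + (56v−168)
  −2v**2−14v+60 = (−(1/28)v−5/14)(56v−168) + (0)
Last nonzero remainder: 56v−168. Dividing through by 56 gives the monic gcd v−3.
Cancel v−3 from numerator and denominator to get the reduced form.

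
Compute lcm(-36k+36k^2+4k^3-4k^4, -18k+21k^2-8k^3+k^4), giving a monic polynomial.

54k-99k^2+48k^3+2k^4-6k^5+k^6

Repeated division with remainder:
  -4k^4+4k^3+36k^2-36k = (-4)(k^4-8k^3+21k^2-18k) + (-28k^3+120k^2-108k)
  k^4-8k^3+21k^2-18k = (-(1/28)k+13/98)(-28k^3+120k^2-108k) + ((60/49)k^2-(180/49)k)
  -28k^3+120k^2-108k = (-(343/15)k+147/5)((60/49)k^2-(180/49)k) + (0)
Last nonzero remainder: (60/49)k^2-(180/49)k. Dividing through by 60/49 gives the monic gcd k^2-3k.
Then lcm(f, g) = f·g / gcd(f, g); expanding and making the result monic gives the answer.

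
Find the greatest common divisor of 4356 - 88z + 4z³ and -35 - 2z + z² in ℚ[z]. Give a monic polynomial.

1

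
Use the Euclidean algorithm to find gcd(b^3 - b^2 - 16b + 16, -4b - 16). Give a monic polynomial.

b + 4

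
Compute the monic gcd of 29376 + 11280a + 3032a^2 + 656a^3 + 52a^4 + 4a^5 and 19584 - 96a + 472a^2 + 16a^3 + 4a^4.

102 + 8a + a^2

Apply the Euclidean algorithm:
  4a^5 + 52a^4 + 656a^3 + 3032a^2 + 11280a + 29376 = (a + 9)(4a^4 + 16a^3 + 472a^2 - 96a + 19584) + (40a^3 - 1120a^2 - 7440a - 146880)
  4a^4 + 16a^3 + 472a^2 - 96a + 19584 = ((1/10)a + 16/5)(40a^3 - 1120a^2 - 7440a - 146880) + (4800a^2 + 38400a + 489600)
  40a^3 - 1120a^2 - 7440a - 146880 = ((1/120)a - 3/10)(4800a^2 + 38400a + 489600) + (0)
Last nonzero remainder: 4800a^2 + 38400a + 489600. Dividing through by 4800 gives the monic gcd a^2 + 8a + 102.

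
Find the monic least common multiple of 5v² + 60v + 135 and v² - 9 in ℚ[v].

By polynomial division,
  5v² + 60v + 135 = (5)(v² - 9) + (60v + 180)
  v² - 9 = ((1/60)v - 1/20)(60v + 180) + (0)
Last nonzero remainder: 60v + 180. Dividing through by 60 gives the monic gcd v + 3.
Then lcm(f, g) = f·g / gcd(f, g); expanding and making the result monic gives the answer.

v³ + 9v² - 9v - 81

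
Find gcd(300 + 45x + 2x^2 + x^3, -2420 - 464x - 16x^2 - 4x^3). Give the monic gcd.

5 + x

Repeated division with remainder:
  x^3 + 2x^2 + 45x + 300 = (-1/4)(-4x^3 - 16x^2 - 464x - 2420) + (-2x^2 - 71x - 305)
  -4x^3 - 16x^2 - 464x - 2420 = (2x - 63)(-2x^2 - 71x - 305) + (-4327x - 21635)
  -2x^2 - 71x - 305 = ((2/4327)x + 61/4327)(-4327x - 21635) + (0)
Last nonzero remainder: -4327x - 21635. Dividing through by -4327 gives the monic gcd x + 5.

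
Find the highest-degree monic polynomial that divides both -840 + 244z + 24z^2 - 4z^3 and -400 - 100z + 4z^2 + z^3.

Euclidean algorithm in ℚ[z]:
  -4z^3 + 24z^2 + 244z - 840 = (-4)(z^3 + 4z^2 - 100z - 400) + (40z^2 - 156z - 2440)
  z^3 + 4z^2 - 100z - 400 = ((1/40)z + 79/400)(40z^2 - 156z - 2440) + (-(819/100)z + 819/10)
  40z^2 - 156z - 2440 = (-(4000/819)z - 24400/819)(-(819/100)z + 819/10) + (0)
Last nonzero remainder: -(819/100)z + 819/10. Dividing through by -819/100 gives the monic gcd z - 10.

-10 + z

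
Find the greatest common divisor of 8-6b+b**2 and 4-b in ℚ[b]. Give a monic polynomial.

-4+b

Euclidean algorithm in ℚ[b]:
  b**2-6b+8 = (-b+2)(-b+4) + (0)
Last nonzero remainder: -b+4. Dividing through by -1 gives the monic gcd b-4.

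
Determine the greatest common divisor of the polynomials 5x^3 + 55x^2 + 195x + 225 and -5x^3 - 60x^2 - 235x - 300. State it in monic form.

Repeated division with remainder:
  5x^3 + 55x^2 + 195x + 225 = (-1)(-5x^3 - 60x^2 - 235x - 300) + (-5x^2 - 40x - 75)
  -5x^3 - 60x^2 - 235x - 300 = (x + 4)(-5x^2 - 40x - 75) + (0)
Last nonzero remainder: -5x^2 - 40x - 75. Dividing through by -5 gives the monic gcd x^2 + 8x + 15.

x^2 + 8x + 15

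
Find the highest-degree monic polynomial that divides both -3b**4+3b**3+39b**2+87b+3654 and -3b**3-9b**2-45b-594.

b+6

Apply the Euclidean algorithm:
  -3b**4+3b**3+39b**2+87b+3654 = (b-4)(-3b**3-9b**2-45b-594) + (48b**2+501b+1278)
  -3b**3-9b**2-45b-594 = (-(1/16)b+119/256)(48b**2+501b+1278) + (-(50691/256)b-152073/128)
  48b**2+501b+1278 = (-(4096/16897)b-18176/16897)(-(50691/256)b-152073/128) + (0)
Last nonzero remainder: -(50691/256)b-152073/128. Dividing through by -50691/256 gives the monic gcd b+6.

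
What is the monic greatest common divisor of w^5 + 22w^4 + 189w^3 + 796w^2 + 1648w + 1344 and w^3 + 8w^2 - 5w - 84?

w^2 + 11w + 28

Apply the Euclidean algorithm:
  w^5 + 22w^4 + 189w^3 + 796w^2 + 1648w + 1344 = (w^2 + 14w + 82)(w^3 + 8w^2 - 5w - 84) + (294w^2 + 3234w + 8232)
  w^3 + 8w^2 - 5w - 84 = ((1/294)w - 1/98)(294w^2 + 3234w + 8232) + (0)
Last nonzero remainder: 294w^2 + 3234w + 8232. Dividing through by 294 gives the monic gcd w^2 + 11w + 28.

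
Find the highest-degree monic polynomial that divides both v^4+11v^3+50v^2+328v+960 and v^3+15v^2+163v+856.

v+8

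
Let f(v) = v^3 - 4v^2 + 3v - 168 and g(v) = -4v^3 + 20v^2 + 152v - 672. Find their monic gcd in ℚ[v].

v - 7

Repeated division with remainder:
  v^3 - 4v^2 + 3v - 168 = (-1/4)(-4v^3 + 20v^2 + 152v - 672) + (v^2 + 41v - 336)
  -4v^3 + 20v^2 + 152v - 672 = (-4v + 184)(v^2 + 41v - 336) + (-8736v + 61152)
  v^2 + 41v - 336 = (-(1/8736)v - 1/182)(-8736v + 61152) + (0)
Last nonzero remainder: -8736v + 61152. Dividing through by -8736 gives the monic gcd v - 7.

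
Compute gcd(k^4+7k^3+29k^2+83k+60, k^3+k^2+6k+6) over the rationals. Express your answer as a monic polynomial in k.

k+1

By polynomial division,
  k^4+7k^3+29k^2+83k+60 = (k+6)(k^3+k^2+6k+6) + (17k^2+41k+24)
  k^3+k^2+6k+6 = ((1/17)k-24/289)(17k^2+41k+24) + ((2310/289)k+2310/289)
  17k^2+41k+24 = ((4913/2310)k+1156/385)((2310/289)k+2310/289) + (0)
Last nonzero remainder: (2310/289)k+2310/289. Dividing through by 2310/289 gives the monic gcd k+1.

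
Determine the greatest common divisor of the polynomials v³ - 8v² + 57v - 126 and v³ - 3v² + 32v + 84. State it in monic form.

v² - 5v + 42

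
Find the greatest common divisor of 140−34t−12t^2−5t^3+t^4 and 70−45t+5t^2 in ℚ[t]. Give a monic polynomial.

Apply the Euclidean algorithm:
  t^4−5t^3−12t^2−34t+140 = ((1/5)t^2+(4/5)t+2)(5t^2−45t+70) + (0)
Last nonzero remainder: 5t^2−45t+70. Dividing through by 5 gives the monic gcd t^2−9t+14.

14−9t+t^2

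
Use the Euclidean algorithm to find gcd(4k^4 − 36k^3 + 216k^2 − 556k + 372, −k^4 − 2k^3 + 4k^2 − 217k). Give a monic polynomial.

By polynomial division,
  4k^4 − 36k^3 + 216k^2 − 556k + 372 = (−4)(−k^4 − 2k^3 + 4k^2 − 217k) + (−44k^3 + 232k^2 − 1424k + 372)
  −k^4 − 2k^3 + 4k^2 − 217k = ((1/44)k + 20/121)(−44k^3 + 232k^2 − 1424k + 372) + (−(240/121)k^2 + (1200/121)k − 7440/121)
  −44k^3 + 232k^2 − 1424k + 372 = ((1331/60)k − 121/20)(−(240/121)k^2 + (1200/121)k − 7440/121) + (0)
Last nonzero remainder: −(240/121)k^2 + (1200/121)k − 7440/121. Dividing through by −240/121 gives the monic gcd k^2 − 5k + 31.

k^2 − 5k + 31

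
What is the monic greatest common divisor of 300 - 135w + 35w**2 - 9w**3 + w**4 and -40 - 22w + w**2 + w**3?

-5 + w

Apply the Euclidean algorithm:
  w**4 - 9w**3 + 35w**2 - 135w + 300 = (w - 10)(w**3 + w**2 - 22w - 40) + (67w**2 - 315w - 100)
  w**3 + w**2 - 22w - 40 = ((1/67)w + 382/4489)(67w**2 - 315w - 100) + ((28272/4489)w - 141360/4489)
  67w**2 - 315w - 100 = ((300763/28272)w + 22445/7068)((28272/4489)w - 141360/4489) + (0)
Last nonzero remainder: (28272/4489)w - 141360/4489. Dividing through by 28272/4489 gives the monic gcd w - 5.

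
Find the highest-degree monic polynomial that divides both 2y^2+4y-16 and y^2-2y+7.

Repeated division with remainder:
  2y^2+4y-16 = (2)(y^2-2y+7) + (8y-30)
  y^2-2y+7 = ((1/8)y+7/32)(8y-30) + (217/16)
  8y-30 = ((128/217)y-480/217)(217/16) + (0)
The last nonzero remainder is the constant 217/16, so the polynomials are coprime and gcd = 1.

1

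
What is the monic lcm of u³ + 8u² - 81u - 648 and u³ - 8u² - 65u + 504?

By polynomial division,
  u³ + 8u² - 81u - 648 = (u³ - 8u² - 65u + 504) + (16u² - 16u - 1152)
  u³ - 8u² - 65u + 504 = ((1/16)u - 7/16)(16u² - 16u - 1152) + (0)
Last nonzero remainder: 16u² - 16u - 1152. Dividing through by 16 gives the monic gcd u² - u - 72.
Then lcm(f, g) = f·g / gcd(f, g); expanding and making the result monic gives the answer.

u⁴ + u³ - 137u² - 81u + 4536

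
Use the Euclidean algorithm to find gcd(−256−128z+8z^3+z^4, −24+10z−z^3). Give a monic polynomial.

4+z

Repeated division with remainder:
  z^4+8z^3−128z−256 = (−z−8)(−z^3+10z−24) + (10z^2−72z−448)
  −z^3+10z−24 = (−(1/10)z−18/25)(10z^2−72z−448) + (−(2166/25)z−8664/25)
  10z^2−72z−448 = (−(125/1083)z+1400/1083)(−(2166/25)z−8664/25) + (0)
Last nonzero remainder: −(2166/25)z−8664/25. Dividing through by −2166/25 gives the monic gcd z+4.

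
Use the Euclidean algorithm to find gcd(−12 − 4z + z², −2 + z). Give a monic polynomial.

Apply the Euclidean algorithm:
  z² − 4z − 12 = (z − 2)(z − 2) + (−16)
  z − 2 = (−(1/16)z + 1/8)(−16) + (0)
The last nonzero remainder is the constant −16, so the polynomials are coprime and gcd = 1.

1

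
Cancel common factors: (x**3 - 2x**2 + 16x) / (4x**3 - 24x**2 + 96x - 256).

Euclidean algorithm in ℚ[x]:
  x**3 - 2x**2 + 16x = (1/4)(4x**3 - 24x**2 + 96x - 256) + (4x**2 - 8x + 64)
  4x**3 - 24x**2 + 96x - 256 = (x - 4)(4x**2 - 8x + 64) + (0)
Last nonzero remainder: 4x**2 - 8x + 64. Dividing through by 4 gives the monic gcd x**2 - 2x + 16.
Cancel x**2 - 2x + 16 from numerator and denominator to get the reduced form.

(x)/(4x - 16)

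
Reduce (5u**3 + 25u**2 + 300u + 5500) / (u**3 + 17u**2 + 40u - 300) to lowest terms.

Apply the Euclidean algorithm:
  5u**3 + 25u**2 + 300u + 5500 = (5)(u**3 + 17u**2 + 40u - 300) + (-60u**2 + 100u + 7000)
  u**3 + 17u**2 + 40u - 300 = (-(1/60)u - 14/45)(-60u**2 + 100u + 7000) + ((1690/9)u + 16900/9)
  -60u**2 + 100u + 7000 = (-(54/169)u + 630/169)((1690/9)u + 16900/9) + (0)
Last nonzero remainder: (1690/9)u + 16900/9. Dividing through by 1690/9 gives the monic gcd u + 10.
Cancel u + 10 from numerator and denominator to get the reduced form.

(5u**2 - 25u + 550)/(u**2 + 7u - 30)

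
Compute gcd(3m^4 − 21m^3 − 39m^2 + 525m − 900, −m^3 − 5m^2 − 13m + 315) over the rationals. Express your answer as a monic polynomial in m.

m − 5

Euclidean algorithm in ℚ[m]:
  3m^4 − 21m^3 − 39m^2 + 525m − 900 = (−3m + 36)(−m^3 − 5m^2 − 13m + 315) + (102m^2 + 1938m − 12240)
  −m^3 − 5m^2 − 13m + 315 = (−(1/102)m + 7/51)(102m^2 + 1938m − 12240) + (−399m + 1995)
  102m^2 + 1938m − 12240 = (−(34/133)m − 816/133)(−399m + 1995) + (0)
Last nonzero remainder: −399m + 1995. Dividing through by −399 gives the monic gcd m − 5.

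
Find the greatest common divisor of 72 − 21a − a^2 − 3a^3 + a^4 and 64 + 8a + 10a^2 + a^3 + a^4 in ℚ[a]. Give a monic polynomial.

8 + 3a + a^2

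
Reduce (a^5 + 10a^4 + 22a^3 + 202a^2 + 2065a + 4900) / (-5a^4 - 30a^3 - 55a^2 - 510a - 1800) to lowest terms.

Repeated division with remainder:
  a^5 + 10a^4 + 22a^3 + 202a^2 + 2065a + 4900 = (-(1/5)a - 4/5)(-5a^4 - 30a^3 - 55a^2 - 510a - 1800) + (-13a^3 + 56a^2 + 1297a + 3460)
  -5a^4 - 30a^3 - 55a^2 - 510a - 1800 = ((5/13)a + 670/169)(-13a^3 + 56a^2 + 1297a + 3460) + (-(131120/169)a^2 - (1180080/169)a - 2622400/169)
  -13a^3 + 56a^2 + 1297a + 3460 = ((2197/131120)a - 29237/131120)(-(131120/169)a^2 - (1180080/169)a - 2622400/169) + (0)
Last nonzero remainder: -(131120/169)a^2 - (1180080/169)a - 2622400/169. Dividing through by -131120/169 gives the monic gcd a^2 + 9a + 20.
Cancel a^2 + 9a + 20 from numerator and denominator to get the reduced form.

(-a^3 - a^2 + 7a - 245)/(5a^2 - 15a + 90)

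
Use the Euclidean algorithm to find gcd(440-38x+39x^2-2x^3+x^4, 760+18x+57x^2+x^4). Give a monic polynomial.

By polynomial division,
  x^4-2x^3+39x^2-38x+440 = (x^4+57x^2+18x+760) + (-2x^3-18x^2-56x-320)
  x^4+57x^2+18x+760 = (-(1/2)x+9/2)(-2x^3-18x^2-56x-320) + (110x^2+110x+2200)
  -2x^3-18x^2-56x-320 = (-(1/55)x-8/55)(110x^2+110x+2200) + (0)
Last nonzero remainder: 110x^2+110x+2200. Dividing through by 110 gives the monic gcd x^2+x+20.

20+x+x^2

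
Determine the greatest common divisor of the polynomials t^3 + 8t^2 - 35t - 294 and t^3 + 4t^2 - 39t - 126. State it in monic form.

t^2 + t - 42

Apply the Euclidean algorithm:
  t^3 + 8t^2 - 35t - 294 = (t^3 + 4t^2 - 39t - 126) + (4t^2 + 4t - 168)
  t^3 + 4t^2 - 39t - 126 = ((1/4)t + 3/4)(4t^2 + 4t - 168) + (0)
Last nonzero remainder: 4t^2 + 4t - 168. Dividing through by 4 gives the monic gcd t^2 + t - 42.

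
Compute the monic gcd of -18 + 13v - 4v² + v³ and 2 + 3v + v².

By polynomial division,
  v³ - 4v² + 13v - 18 = (v - 7)(v² + 3v + 2) + (32v - 4)
  v² + 3v + 2 = ((1/32)v + 25/256)(32v - 4) + (153/64)
  32v - 4 = ((2048/153)v - 256/153)(153/64) + (0)
The last nonzero remainder is the constant 153/64, so the polynomials are coprime and gcd = 1.

1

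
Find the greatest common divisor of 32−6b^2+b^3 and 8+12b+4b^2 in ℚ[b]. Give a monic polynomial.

2+b

Repeated division with remainder:
  b^3−6b^2+32 = ((1/4)b−9/4)(4b^2+12b+8) + (25b+50)
  4b^2+12b+8 = ((4/25)b+4/25)(25b+50) + (0)
Last nonzero remainder: 25b+50. Dividing through by 25 gives the monic gcd b+2.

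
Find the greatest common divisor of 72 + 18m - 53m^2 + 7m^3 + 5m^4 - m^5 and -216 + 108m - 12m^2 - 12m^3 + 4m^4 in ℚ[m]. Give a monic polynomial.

-9 + m^2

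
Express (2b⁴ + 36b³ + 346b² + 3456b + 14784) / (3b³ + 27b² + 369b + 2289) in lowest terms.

Repeated division with remainder:
  2b⁴ + 36b³ + 346b² + 3456b + 14784 = ((2/3)b + 6)(3b³ + 27b² + 369b + 2289) + (-62b² - 284b + 1050)
  3b³ + 27b² + 369b + 2289 = (-(3/62)b - 411/1922)(-62b² - 284b + 1050) + ((345072/961)b + 2415504/961)
  -62b² - 284b + 1050 = (-(29791/172536)b + 24025/57512)((345072/961)b + 2415504/961) + (0)
Last nonzero remainder: (345072/961)b + 2415504/961. Dividing through by 345072/961 gives the monic gcd b + 7.
Cancel b + 7 from numerator and denominator to get the reduced form.

(2b³ + 22b² + 192b + 2112)/(3b² + 6b + 327)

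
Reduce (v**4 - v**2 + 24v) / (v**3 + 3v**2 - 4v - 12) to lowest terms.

Apply the Euclidean algorithm:
  v**4 - v**2 + 24v = (v - 3)(v**3 + 3v**2 - 4v - 12) + (12v**2 + 24v - 36)
  v**3 + 3v**2 - 4v - 12 = ((1/12)v + 1/12)(12v**2 + 24v - 36) + (-3v - 9)
  12v**2 + 24v - 36 = (-4v + 4)(-3v - 9) + (0)
Last nonzero remainder: -3v - 9. Dividing through by -3 gives the monic gcd v + 3.
Cancel v + 3 from numerator and denominator to get the reduced form.

(v**3 - 3v**2 + 8v)/(v**2 - 4)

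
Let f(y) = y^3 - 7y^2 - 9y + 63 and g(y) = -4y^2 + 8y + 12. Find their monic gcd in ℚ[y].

Apply the Euclidean algorithm:
  y^3 - 7y^2 - 9y + 63 = (-(1/4)y + 5/4)(-4y^2 + 8y + 12) + (-16y + 48)
  -4y^2 + 8y + 12 = ((1/4)y + 1/4)(-16y + 48) + (0)
Last nonzero remainder: -16y + 48. Dividing through by -16 gives the monic gcd y - 3.

y - 3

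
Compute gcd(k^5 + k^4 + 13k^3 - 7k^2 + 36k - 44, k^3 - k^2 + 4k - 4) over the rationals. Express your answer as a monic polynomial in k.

Euclidean algorithm in ℚ[k]:
  k^5 + k^4 + 13k^3 - 7k^2 + 36k - 44 = (k^2 + 2k + 11)(k^3 - k^2 + 4k - 4) + (0)
The last nonzero remainder k^3 - k^2 + 4k - 4 is already monic.

k^3 - k^2 + 4k - 4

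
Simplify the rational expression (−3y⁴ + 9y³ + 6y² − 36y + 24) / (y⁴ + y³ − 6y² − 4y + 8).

(−3y + 6)/(y + 2)

Apply the Euclidean algorithm:
  −3y⁴ + 9y³ + 6y² − 36y + 24 = (−3)(y⁴ + y³ − 6y² − 4y + 8) + (12y³ − 12y² − 48y + 48)
  y⁴ + y³ − 6y² − 4y + 8 = ((1/12)y + 1/6)(12y³ − 12y² − 48y + 48) + (0)
Last nonzero remainder: 12y³ − 12y² − 48y + 48. Dividing through by 12 gives the monic gcd y³ − y² − 4y + 4.
Cancel y³ − y² − 4y + 4 from numerator and denominator to get the reduced form.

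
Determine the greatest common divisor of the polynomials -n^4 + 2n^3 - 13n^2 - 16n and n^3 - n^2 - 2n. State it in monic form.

n^2 + n

By polynomial division,
  -n^4 + 2n^3 - 13n^2 - 16n = (-n + 1)(n^3 - n^2 - 2n) + (-14n^2 - 14n)
  n^3 - n^2 - 2n = (-(1/14)n + 1/7)(-14n^2 - 14n) + (0)
Last nonzero remainder: -14n^2 - 14n. Dividing through by -14 gives the monic gcd n^2 + n.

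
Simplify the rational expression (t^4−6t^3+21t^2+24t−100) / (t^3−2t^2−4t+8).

Apply the Euclidean algorithm:
  t^4−6t^3+21t^2+24t−100 = (t−4)(t^3−2t^2−4t+8) + (17t^2−68)
  t^3−2t^2−4t+8 = ((1/17)t−2/17)(17t^2−68) + (0)
Last nonzero remainder: 17t^2−68. Dividing through by 17 gives the monic gcd t^2−4.
Cancel t^2−4 from numerator and denominator to get the reduced form.

(t^2−6t+25)/(t−2)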